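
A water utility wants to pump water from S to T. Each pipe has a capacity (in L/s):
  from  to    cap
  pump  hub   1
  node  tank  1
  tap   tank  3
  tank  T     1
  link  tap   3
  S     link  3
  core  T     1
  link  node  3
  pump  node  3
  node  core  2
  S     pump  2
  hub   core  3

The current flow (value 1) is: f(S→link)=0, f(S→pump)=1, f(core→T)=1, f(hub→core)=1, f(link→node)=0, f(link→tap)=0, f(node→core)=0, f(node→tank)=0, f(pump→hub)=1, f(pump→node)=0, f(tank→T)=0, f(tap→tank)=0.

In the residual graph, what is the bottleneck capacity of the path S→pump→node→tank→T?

Residual capacities along the path: S→pump: 1, pump→node: 3, node→tank: 1, tank→T: 1.
Minimum is 1.

1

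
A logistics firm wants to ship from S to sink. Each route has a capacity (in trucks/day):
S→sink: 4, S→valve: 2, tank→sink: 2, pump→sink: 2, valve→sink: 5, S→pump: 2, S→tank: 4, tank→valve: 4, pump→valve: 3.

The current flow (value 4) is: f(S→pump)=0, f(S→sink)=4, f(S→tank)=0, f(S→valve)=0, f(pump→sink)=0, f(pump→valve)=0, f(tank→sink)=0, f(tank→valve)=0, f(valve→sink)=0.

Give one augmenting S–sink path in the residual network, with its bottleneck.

Residual along S→pump→sink: S→pump: 2, pump→sink: 2.
Bottleneck = min = 2.

S→pump→sink, bottleneck 2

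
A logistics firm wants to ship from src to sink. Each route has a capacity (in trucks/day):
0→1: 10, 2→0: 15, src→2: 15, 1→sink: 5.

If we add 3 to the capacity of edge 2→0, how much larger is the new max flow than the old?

Original max flow = 5.
Edge 2→0 does not cross the min cut (source side {0, 1, 2, src}), so extra capacity there cannot help.
New max flow = 5. Increase = 0.

0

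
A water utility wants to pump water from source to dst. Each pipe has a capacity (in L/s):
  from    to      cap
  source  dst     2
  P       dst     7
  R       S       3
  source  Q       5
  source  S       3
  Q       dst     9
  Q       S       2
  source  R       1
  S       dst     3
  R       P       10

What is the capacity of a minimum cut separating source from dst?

11

Max flow = 11 (via 4 augmenting paths).
In the residual at optimum, the set reachable from source is {source}.
Cut edges: source→Q (cap 5), source→R (cap 1), source→S (cap 3), source→dst (cap 2). Sum = 11.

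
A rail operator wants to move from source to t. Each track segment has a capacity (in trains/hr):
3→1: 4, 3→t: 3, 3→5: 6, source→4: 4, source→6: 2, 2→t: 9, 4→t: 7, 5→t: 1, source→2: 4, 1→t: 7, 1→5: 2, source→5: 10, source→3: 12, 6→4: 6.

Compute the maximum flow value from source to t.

18

Augment source→2→t: bottleneck 4. Total 4.
Augment source→3→t: bottleneck 3. Total 7.
Augment source→5→t: bottleneck 1. Total 8.
Augment source→4→t: bottleneck 4. Total 12.
Augment source→6→4→t: bottleneck 2. Total 14.
Augment source→3→1→t: bottleneck 4. Total 18.
No augmenting path remains in the residual graph.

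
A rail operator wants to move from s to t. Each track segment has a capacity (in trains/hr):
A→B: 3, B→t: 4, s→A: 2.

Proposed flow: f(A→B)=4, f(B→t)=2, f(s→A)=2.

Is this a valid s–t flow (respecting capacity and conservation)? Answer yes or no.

Capacity violated on A→B: flow 4 > capacity 3.

No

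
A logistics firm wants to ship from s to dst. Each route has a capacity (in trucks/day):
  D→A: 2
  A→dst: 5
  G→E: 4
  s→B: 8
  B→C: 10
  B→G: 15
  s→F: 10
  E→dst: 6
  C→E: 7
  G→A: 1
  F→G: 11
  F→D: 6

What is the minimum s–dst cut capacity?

Max flow = 9 (via 3 augmenting paths).
In the residual at optimum, the set reachable from s is {B, C, D, E, F, G, s}.
Cut edges: G→A (cap 1), E→dst (cap 6), D→A (cap 2). Sum = 9.

9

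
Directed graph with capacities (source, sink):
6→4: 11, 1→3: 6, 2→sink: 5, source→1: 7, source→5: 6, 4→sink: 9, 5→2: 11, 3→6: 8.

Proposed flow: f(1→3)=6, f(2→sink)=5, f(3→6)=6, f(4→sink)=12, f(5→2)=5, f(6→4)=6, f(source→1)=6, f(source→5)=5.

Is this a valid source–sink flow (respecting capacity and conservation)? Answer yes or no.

No

Capacity violated on 4→sink: flow 12 > capacity 9.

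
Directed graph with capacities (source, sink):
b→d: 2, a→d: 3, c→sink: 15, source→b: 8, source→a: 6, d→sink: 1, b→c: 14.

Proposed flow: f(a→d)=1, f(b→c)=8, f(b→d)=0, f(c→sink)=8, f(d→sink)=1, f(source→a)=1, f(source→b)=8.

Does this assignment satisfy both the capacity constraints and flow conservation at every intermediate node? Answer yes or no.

Every edge has 0 ≤ f(e) ≤ cap(e).
At each intermediate node, inflow equals outflow.

Yes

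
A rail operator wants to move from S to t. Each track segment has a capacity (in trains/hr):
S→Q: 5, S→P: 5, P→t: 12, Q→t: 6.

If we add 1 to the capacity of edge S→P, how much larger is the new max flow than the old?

Original max flow = 10.
After raising cap(S→P), augmenting paths through that edge carry 1 more unit.
New max flow = 11. Increase = 1.

1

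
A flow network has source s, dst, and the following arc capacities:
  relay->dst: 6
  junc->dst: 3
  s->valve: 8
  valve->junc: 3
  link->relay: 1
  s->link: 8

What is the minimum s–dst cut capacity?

4

Max flow = 4 (via 2 augmenting paths).
In the residual at optimum, the set reachable from s is {link, s, valve}.
Cut edges: valve->junc (cap 3), link->relay (cap 1). Sum = 4.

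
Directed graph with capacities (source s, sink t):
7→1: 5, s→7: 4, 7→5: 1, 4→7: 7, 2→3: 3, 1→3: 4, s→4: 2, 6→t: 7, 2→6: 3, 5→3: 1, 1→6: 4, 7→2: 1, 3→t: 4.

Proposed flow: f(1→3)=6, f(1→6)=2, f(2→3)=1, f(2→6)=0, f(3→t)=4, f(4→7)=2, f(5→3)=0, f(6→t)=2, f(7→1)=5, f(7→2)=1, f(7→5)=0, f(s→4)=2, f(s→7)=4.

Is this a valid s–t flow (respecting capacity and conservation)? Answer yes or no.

Capacity violated on 1→3: flow 6 > capacity 4.

No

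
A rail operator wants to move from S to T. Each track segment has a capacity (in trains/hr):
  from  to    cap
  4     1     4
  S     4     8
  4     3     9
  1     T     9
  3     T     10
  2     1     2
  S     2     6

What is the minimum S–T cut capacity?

Max flow = 10 (via 2 augmenting paths).
In the residual at optimum, the set reachable from S is {2, S}.
Cut edges: S→4 (cap 8), 2→1 (cap 2). Sum = 10.

10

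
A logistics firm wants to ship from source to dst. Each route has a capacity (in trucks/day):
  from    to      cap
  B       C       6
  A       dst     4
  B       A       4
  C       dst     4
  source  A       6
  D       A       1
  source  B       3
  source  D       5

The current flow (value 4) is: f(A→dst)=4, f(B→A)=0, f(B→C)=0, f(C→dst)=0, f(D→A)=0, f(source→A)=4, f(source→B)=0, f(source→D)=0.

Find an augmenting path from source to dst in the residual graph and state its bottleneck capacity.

source→B→C→dst, bottleneck 3

Residual along source→B→C→dst: source→B: 3, B→C: 6, C→dst: 4.
Bottleneck = min = 3.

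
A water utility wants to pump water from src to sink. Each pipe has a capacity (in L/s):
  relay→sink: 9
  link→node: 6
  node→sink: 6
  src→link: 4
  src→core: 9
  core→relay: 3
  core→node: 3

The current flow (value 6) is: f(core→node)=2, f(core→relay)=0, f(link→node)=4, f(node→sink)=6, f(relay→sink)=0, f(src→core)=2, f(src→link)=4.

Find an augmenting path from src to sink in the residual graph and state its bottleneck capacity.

Residual along src→core→relay→sink: src→core: 7, core→relay: 3, relay→sink: 9.
Bottleneck = min = 3.

src→core→relay→sink, bottleneck 3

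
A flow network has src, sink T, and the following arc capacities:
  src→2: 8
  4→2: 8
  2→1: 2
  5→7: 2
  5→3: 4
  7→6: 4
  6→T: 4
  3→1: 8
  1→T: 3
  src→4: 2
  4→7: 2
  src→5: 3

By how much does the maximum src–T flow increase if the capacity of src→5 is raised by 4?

Original max flow = 7.
Even with extra capacity on src→5, another cut of capacity 7 remains binding.
New max flow = 7. Increase = 0.

0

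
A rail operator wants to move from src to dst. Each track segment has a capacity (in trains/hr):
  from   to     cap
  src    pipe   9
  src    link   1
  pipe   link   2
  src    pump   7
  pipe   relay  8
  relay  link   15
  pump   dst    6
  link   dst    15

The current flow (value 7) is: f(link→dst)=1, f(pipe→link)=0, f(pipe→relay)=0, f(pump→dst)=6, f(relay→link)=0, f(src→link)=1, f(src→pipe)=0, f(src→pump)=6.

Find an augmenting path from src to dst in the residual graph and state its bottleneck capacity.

src→pipe→link→dst, bottleneck 2

Residual along src→pipe→link→dst: src→pipe: 9, pipe→link: 2, link→dst: 14.
Bottleneck = min = 2.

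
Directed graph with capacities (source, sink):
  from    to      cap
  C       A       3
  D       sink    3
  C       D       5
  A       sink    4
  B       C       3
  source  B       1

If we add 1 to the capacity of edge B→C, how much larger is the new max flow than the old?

Original max flow = 1.
Edge B→C does not cross the min cut (source side {source}), so extra capacity there cannot help.
New max flow = 1. Increase = 0.

0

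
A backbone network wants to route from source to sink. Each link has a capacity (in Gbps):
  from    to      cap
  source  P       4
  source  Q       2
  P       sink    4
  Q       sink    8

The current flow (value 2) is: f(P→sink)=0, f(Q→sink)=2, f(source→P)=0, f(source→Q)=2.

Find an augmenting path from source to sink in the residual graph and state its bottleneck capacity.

source→P→sink, bottleneck 4

Residual along source→P→sink: source→P: 4, P→sink: 4.
Bottleneck = min = 4.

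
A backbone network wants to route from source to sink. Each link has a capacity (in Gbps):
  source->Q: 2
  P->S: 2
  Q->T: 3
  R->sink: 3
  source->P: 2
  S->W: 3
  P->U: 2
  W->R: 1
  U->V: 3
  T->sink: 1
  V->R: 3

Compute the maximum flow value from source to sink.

Augment source->Q->T->sink: bottleneck 1. Total 1.
Augment source->P->U->V->R->sink: bottleneck 2. Total 3.
No augmenting path remains in the residual graph.

3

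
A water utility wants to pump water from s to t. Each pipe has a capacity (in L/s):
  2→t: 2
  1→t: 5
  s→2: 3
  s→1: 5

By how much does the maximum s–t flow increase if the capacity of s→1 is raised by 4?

0

Original max flow = 7.
Even with extra capacity on s→1, another cut of capacity 7 remains binding.
New max flow = 7. Increase = 0.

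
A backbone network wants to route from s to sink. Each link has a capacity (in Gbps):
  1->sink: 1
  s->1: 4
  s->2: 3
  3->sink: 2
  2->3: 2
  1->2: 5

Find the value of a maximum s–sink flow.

3

Augment s->1->sink: bottleneck 1. Total 1.
Augment s->2->3->sink: bottleneck 2. Total 3.
No augmenting path remains in the residual graph.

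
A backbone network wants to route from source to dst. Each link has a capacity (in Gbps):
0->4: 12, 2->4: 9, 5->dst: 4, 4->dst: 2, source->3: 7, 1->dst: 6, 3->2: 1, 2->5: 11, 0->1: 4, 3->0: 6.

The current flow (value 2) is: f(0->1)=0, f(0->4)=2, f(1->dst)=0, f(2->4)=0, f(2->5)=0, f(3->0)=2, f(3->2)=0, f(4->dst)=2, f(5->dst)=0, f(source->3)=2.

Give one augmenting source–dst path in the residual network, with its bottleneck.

Residual along source->3->0->1->dst: source->3: 5, 3->0: 4, 0->1: 4, 1->dst: 6.
Bottleneck = min = 4.

source->3->0->1->dst, bottleneck 4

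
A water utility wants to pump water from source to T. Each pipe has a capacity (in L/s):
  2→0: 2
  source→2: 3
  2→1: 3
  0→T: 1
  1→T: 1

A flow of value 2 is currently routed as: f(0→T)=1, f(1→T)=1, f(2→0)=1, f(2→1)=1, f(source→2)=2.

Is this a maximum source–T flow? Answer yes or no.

Residual reachable from source: {0, 1, 2, source}; T is not reachable.
Saturated cut: 0→T, 1→T with total capacity 2 = current flow value. Flow is maximum.

Yes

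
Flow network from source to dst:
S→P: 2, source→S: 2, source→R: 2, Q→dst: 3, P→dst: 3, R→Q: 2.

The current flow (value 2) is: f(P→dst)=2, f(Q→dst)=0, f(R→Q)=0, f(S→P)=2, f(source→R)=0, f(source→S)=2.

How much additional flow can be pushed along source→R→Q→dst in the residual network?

Residual capacities along the path: source→R: 2, R→Q: 2, Q→dst: 3.
Minimum is 2.

2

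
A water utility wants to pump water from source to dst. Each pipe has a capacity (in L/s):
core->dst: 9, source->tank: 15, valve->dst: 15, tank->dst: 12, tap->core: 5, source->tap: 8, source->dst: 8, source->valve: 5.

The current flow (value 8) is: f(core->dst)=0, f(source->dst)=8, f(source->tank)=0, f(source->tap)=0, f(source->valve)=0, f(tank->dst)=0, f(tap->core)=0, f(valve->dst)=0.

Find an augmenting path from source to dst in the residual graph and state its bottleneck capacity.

Residual along source->tank->dst: source->tank: 15, tank->dst: 12.
Bottleneck = min = 12.

source->tank->dst, bottleneck 12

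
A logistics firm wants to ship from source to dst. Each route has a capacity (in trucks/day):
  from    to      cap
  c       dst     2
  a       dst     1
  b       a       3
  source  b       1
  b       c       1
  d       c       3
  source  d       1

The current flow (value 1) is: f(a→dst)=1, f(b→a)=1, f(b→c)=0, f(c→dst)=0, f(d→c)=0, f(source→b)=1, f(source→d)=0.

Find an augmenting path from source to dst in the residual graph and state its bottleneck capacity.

source→d→c→dst, bottleneck 1

Residual along source→d→c→dst: source→d: 1, d→c: 3, c→dst: 2.
Bottleneck = min = 1.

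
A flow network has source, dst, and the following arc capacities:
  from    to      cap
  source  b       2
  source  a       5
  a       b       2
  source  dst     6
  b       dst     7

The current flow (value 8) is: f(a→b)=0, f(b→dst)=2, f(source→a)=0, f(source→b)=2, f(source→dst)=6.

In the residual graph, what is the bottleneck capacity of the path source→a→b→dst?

2

Residual capacities along the path: source→a: 5, a→b: 2, b→dst: 5.
Minimum is 2.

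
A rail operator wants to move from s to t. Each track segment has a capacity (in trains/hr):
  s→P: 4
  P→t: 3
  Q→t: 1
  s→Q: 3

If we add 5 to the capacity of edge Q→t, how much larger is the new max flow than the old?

2

Original max flow = 4.
After raising cap(Q→t), augmenting paths through that edge carry 2 more units.
New max flow = 6. Increase = 2.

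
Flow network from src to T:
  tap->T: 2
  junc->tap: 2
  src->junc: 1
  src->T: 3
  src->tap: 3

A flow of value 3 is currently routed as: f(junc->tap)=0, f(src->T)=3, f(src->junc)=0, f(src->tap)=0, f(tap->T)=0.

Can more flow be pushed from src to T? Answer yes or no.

Yes

Residual path src->tap->T has bottleneck 2 > 0.
Pushing 2 along it raises the flow to 5, so the given flow is not maximum.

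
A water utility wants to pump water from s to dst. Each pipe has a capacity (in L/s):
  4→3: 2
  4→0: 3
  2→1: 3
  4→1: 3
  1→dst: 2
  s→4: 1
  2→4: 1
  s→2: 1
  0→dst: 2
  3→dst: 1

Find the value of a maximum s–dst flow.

2

Augment s→2→1→dst: bottleneck 1. Total 1.
Augment s→4→3→dst: bottleneck 1. Total 2.
No augmenting path remains in the residual graph.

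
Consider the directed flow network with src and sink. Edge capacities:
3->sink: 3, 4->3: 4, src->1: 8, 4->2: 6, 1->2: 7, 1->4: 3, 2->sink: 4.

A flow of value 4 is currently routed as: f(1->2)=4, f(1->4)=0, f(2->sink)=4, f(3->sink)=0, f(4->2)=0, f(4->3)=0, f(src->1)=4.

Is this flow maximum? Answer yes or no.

Residual path src->1->4->3->sink has bottleneck 3 > 0.
Pushing 3 along it raises the flow to 7, so the given flow is not maximum.

No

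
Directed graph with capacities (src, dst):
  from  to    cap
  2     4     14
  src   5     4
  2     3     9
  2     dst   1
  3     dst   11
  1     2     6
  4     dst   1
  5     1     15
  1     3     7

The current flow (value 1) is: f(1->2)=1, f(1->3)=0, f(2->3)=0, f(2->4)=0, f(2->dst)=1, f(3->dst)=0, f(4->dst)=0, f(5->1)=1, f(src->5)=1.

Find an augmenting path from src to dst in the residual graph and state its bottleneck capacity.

src->5->1->3->dst, bottleneck 3

Residual along src->5->1->3->dst: src->5: 3, 5->1: 14, 1->3: 7, 3->dst: 11.
Bottleneck = min = 3.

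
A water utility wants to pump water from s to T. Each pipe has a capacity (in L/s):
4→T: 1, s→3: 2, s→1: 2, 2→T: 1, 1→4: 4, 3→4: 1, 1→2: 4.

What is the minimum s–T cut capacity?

2

Max flow = 2 (via 2 augmenting paths).
In the residual at optimum, the set reachable from s is {1, 2, 3, 4, s}.
Cut edges: 2→T (cap 1), 4→T (cap 1). Sum = 2.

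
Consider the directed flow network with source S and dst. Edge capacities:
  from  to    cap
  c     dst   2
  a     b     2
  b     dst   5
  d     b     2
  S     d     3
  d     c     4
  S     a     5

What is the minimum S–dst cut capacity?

5

Max flow = 5 (via 3 augmenting paths).
In the residual at optimum, the set reachable from S is {S, a}.
Cut edges: S→d (cap 3), a→b (cap 2). Sum = 5.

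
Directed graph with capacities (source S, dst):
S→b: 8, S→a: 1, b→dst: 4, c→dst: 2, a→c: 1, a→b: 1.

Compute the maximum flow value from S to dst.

5

Augment S→b→dst: bottleneck 4. Total 4.
Augment S→a→c→dst: bottleneck 1. Total 5.
No augmenting path remains in the residual graph.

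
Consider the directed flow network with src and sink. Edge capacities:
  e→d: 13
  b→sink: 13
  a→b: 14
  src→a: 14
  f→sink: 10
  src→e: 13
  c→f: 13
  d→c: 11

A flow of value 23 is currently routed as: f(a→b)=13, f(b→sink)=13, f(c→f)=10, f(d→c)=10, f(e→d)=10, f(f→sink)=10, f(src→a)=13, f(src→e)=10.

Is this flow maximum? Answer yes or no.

Residual reachable from src: {a, b, c, d, e, f, src}; sink is not reachable.
Saturated cut: f→sink, b→sink with total capacity 23 = current flow value. Flow is maximum.

Yes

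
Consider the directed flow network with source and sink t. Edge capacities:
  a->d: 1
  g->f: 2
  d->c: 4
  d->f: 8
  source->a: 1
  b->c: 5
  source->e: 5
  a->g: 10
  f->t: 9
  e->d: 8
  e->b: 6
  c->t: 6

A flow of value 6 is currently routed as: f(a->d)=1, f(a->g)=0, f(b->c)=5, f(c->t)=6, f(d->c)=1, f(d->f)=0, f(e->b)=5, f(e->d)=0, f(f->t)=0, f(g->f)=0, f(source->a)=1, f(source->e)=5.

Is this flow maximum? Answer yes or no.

Yes

Residual reachable from source: {source}; t is not reachable.
Saturated cut: source->e, source->a with total capacity 6 = current flow value. Flow is maximum.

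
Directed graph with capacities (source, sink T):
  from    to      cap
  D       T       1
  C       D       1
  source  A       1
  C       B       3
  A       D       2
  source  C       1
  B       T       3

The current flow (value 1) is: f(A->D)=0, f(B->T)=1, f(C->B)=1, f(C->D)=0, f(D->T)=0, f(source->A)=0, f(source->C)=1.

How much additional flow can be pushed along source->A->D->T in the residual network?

1

Residual capacities along the path: source->A: 1, A->D: 2, D->T: 1.
Minimum is 1.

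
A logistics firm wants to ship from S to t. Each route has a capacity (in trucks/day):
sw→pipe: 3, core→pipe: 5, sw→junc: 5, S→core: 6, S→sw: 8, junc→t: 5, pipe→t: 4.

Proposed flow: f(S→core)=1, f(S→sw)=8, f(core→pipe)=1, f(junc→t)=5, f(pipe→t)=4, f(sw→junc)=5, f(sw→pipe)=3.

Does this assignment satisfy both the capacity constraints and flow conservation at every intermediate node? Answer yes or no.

Every edge has 0 ≤ f(e) ≤ cap(e).
At each intermediate node, inflow equals outflow.

Yes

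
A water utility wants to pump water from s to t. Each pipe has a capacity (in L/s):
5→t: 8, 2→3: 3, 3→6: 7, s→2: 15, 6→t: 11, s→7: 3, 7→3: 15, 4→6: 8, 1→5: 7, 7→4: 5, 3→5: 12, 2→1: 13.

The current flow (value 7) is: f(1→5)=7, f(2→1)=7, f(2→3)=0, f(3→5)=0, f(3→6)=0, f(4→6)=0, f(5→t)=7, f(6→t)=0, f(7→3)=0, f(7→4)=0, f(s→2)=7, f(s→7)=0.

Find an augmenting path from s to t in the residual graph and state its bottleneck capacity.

s→2→3→5→t, bottleneck 1

Residual along s→2→3→5→t: s→2: 8, 2→3: 3, 3→5: 12, 5→t: 1.
Bottleneck = min = 1.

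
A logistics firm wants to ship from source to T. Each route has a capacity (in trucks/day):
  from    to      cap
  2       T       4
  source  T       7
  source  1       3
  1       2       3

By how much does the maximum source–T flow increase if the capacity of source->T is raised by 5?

5

Original max flow = 10.
After raising cap(source->T), augmenting paths through that edge carry 5 more units.
New max flow = 15. Increase = 5.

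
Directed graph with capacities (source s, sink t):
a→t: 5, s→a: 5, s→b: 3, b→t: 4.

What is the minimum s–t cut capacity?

8

Max flow = 8 (via 2 augmenting paths).
In the residual at optimum, the set reachable from s is {s}.
Cut edges: s→a (cap 5), s→b (cap 3). Sum = 8.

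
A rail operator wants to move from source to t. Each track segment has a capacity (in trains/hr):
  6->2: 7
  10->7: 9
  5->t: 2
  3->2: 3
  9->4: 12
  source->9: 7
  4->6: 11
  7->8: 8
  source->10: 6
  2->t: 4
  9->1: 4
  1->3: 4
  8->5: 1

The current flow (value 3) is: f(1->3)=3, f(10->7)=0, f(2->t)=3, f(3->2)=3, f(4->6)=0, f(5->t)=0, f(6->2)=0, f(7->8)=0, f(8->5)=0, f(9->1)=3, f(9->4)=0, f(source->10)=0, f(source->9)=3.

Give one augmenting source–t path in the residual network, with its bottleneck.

Residual along source->9->4->6->2->t: source->9: 4, 9->4: 12, 4->6: 11, 6->2: 7, 2->t: 1.
Bottleneck = min = 1.

source->9->4->6->2->t, bottleneck 1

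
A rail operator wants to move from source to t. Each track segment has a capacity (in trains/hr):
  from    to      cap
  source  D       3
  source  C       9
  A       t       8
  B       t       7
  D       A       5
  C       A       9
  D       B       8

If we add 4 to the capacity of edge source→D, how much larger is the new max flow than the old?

4

Original max flow = 11.
After raising cap(source→D), augmenting paths through that edge carry 4 more units.
New max flow = 15. Increase = 4.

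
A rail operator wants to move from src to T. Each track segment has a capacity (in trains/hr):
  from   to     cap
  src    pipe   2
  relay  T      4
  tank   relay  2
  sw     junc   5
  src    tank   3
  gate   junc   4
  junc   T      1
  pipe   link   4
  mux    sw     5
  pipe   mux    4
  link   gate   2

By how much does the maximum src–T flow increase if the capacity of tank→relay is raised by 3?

1

Original max flow = 3.
After raising cap(tank→relay), augmenting paths through that edge carry 1 more unit.
New max flow = 4. Increase = 1.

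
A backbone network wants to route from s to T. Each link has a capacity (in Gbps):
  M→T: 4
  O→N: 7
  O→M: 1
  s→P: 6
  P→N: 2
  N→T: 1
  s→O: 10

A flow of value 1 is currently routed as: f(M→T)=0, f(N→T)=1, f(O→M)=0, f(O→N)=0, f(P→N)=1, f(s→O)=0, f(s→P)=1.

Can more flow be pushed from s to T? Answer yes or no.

Residual path s→O→M→T has bottleneck 1 > 0.
Pushing 1 along it raises the flow to 2, so the given flow is not maximum.

Yes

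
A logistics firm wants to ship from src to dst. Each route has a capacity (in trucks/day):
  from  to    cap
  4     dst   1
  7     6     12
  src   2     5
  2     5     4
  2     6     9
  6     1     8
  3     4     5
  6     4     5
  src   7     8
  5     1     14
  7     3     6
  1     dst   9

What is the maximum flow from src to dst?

Augment src->7->3->4->dst: bottleneck 1. Total 1.
Augment src->7->6->1->dst: bottleneck 7. Total 8.
Augment src->2->6->1->dst: bottleneck 1. Total 9.
Augment src->2->5->1->dst: bottleneck 1. Total 10.
No augmenting path remains in the residual graph.

10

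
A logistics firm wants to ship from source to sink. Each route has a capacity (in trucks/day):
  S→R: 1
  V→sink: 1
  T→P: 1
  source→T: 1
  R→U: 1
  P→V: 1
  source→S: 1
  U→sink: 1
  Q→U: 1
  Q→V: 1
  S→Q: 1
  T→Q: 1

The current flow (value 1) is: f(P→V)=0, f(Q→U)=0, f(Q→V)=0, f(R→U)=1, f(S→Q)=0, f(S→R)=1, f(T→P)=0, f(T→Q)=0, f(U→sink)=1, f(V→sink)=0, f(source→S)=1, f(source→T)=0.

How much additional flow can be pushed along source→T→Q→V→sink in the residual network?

Residual capacities along the path: source→T: 1, T→Q: 1, Q→V: 1, V→sink: 1.
Minimum is 1.

1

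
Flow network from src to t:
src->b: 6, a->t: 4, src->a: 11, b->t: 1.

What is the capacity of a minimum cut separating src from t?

5

Max flow = 5 (via 2 augmenting paths).
In the residual at optimum, the set reachable from src is {a, b, src}.
Cut edges: b->t (cap 1), a->t (cap 4). Sum = 5.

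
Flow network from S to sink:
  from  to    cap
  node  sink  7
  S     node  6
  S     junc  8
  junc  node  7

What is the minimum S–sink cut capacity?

7

Max flow = 7 (via 2 augmenting paths).
In the residual at optimum, the set reachable from S is {S, junc, node}.
Cut edges: node→sink (cap 7). Sum = 7.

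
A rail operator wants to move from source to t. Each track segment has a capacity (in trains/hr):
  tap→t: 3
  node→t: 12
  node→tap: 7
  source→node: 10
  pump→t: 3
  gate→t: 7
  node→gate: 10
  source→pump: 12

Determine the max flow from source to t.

Augment source→node→t: bottleneck 10. Total 10.
Augment source→pump→t: bottleneck 3. Total 13.
No augmenting path remains in the residual graph.

13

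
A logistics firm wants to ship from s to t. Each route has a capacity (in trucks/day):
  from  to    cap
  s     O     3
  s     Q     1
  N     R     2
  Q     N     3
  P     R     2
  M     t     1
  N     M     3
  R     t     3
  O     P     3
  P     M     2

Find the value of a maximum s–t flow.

Augment s->Q->N->R->t: bottleneck 1. Total 1.
Augment s->O->P->R->t: bottleneck 2. Total 3.
Augment s->O->P->M->t: bottleneck 1. Total 4.
No augmenting path remains in the residual graph.

4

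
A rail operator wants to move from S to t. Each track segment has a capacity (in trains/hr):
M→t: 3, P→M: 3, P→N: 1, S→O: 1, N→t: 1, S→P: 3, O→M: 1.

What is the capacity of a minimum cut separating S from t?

Max flow = 4 (via 3 augmenting paths).
In the residual at optimum, the set reachable from S is {S}.
Cut edges: S→O (cap 1), S→P (cap 3). Sum = 4.

4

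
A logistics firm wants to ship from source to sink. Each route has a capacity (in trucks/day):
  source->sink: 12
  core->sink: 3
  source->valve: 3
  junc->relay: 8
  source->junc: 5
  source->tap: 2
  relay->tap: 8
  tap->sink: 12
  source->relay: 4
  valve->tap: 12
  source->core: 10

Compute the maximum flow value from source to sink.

Augment source->sink: bottleneck 12. Total 12.
Augment source->core->sink: bottleneck 3. Total 15.
Augment source->tap->sink: bottleneck 2. Total 17.
Augment source->valve->tap->sink: bottleneck 3. Total 20.
Augment source->relay->tap->sink: bottleneck 4. Total 24.
Augment source->junc->relay->tap->sink: bottleneck 3. Total 27.
No augmenting path remains in the residual graph.

27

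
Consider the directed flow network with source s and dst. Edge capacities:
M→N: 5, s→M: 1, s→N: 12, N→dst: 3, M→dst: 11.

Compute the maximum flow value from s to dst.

4

Augment s→M→dst: bottleneck 1. Total 1.
Augment s→N→dst: bottleneck 3. Total 4.
No augmenting path remains in the residual graph.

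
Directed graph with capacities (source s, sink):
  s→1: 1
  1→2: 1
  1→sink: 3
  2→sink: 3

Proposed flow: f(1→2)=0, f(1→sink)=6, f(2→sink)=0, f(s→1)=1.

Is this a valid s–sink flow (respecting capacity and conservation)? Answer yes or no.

No

Capacity violated on 1→sink: flow 6 > capacity 3.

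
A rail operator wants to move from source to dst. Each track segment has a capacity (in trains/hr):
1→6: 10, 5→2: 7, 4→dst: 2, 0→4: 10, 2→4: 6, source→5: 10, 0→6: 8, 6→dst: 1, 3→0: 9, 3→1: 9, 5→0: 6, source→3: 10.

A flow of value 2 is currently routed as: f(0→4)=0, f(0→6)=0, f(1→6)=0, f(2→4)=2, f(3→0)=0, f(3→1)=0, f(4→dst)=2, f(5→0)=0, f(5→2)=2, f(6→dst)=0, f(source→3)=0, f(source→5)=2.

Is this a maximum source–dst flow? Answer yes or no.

No

Residual path source→5→0→6→dst has bottleneck 1 > 0.
Pushing 1 along it raises the flow to 3, so the given flow is not maximum.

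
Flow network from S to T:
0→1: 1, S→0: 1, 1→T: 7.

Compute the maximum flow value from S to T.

1

Augment S→0→1→T: bottleneck 1. Total 1.
No augmenting path remains in the residual graph.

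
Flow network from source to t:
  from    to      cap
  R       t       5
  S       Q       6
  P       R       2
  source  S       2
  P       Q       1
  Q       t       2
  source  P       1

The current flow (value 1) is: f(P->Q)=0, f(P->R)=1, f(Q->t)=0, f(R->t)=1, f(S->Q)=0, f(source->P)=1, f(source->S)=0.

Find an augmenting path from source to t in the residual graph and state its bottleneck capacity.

source->S->Q->t, bottleneck 2

Residual along source->S->Q->t: source->S: 2, S->Q: 6, Q->t: 2.
Bottleneck = min = 2.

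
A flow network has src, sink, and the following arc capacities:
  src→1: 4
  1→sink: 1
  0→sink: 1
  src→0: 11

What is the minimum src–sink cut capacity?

Max flow = 2 (via 2 augmenting paths).
In the residual at optimum, the set reachable from src is {0, 1, src}.
Cut edges: 1→sink (cap 1), 0→sink (cap 1). Sum = 2.

2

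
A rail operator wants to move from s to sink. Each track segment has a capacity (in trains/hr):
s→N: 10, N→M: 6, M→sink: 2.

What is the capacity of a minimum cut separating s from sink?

2

Max flow = 2 (via 1 augmenting path).
In the residual at optimum, the set reachable from s is {M, N, s}.
Cut edges: M→sink (cap 2). Sum = 2.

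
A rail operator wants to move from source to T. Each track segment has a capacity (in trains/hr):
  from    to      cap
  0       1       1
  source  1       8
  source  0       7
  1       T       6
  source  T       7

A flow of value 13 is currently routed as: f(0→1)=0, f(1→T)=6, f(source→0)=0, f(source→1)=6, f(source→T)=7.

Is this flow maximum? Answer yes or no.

Residual reachable from source: {0, 1, source}; T is not reachable.
Saturated cut: source→T, 1→T with total capacity 13 = current flow value. Flow is maximum.

Yes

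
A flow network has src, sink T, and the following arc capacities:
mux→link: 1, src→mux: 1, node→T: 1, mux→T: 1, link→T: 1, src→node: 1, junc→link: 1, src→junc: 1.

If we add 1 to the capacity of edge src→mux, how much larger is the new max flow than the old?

0

Original max flow = 3.
Even with extra capacity on src→mux, another cut of capacity 3 remains binding.
New max flow = 3. Increase = 0.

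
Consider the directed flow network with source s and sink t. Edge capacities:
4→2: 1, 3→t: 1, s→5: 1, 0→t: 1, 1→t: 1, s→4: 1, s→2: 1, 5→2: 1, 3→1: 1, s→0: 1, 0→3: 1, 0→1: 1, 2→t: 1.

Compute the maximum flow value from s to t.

Augment s→0→t: bottleneck 1. Total 1.
Augment s→2→t: bottleneck 1. Total 2.
No augmenting path remains in the residual graph.

2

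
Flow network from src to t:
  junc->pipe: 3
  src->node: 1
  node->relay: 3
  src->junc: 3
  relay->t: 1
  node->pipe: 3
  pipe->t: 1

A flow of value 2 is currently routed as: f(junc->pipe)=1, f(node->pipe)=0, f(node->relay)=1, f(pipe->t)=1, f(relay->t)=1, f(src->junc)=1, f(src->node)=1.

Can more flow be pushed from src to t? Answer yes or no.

No

Residual reachable from src: {junc, pipe, src}; t is not reachable.
Saturated cut: src->node, pipe->t with total capacity 2 = current flow value. Flow is maximum.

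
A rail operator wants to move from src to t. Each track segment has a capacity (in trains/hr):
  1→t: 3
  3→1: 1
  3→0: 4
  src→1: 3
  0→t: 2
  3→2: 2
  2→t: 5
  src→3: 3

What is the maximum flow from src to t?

Augment src→1→t: bottleneck 3. Total 3.
Augment src→3→0→t: bottleneck 2. Total 5.
Augment src→3→2→t: bottleneck 1. Total 6.
No augmenting path remains in the residual graph.

6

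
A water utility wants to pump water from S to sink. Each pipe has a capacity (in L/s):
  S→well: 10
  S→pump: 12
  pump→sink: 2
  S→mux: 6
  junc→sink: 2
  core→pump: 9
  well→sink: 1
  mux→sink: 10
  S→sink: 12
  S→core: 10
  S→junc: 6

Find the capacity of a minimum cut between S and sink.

Max flow = 23 (via 5 augmenting paths).
In the residual at optimum, the set reachable from S is {S, core, junc, pump, well}.
Cut edges: S→mux (cap 6), S→sink (cap 12), well→sink (cap 1), junc→sink (cap 2), pump→sink (cap 2). Sum = 23.

23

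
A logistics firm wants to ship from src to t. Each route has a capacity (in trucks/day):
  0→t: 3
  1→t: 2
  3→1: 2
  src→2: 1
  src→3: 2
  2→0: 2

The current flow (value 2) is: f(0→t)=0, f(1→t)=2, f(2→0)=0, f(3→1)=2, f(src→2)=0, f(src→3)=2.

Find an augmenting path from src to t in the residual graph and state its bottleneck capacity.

Residual along src→2→0→t: src→2: 1, 2→0: 2, 0→t: 3.
Bottleneck = min = 1.

src→2→0→t, bottleneck 1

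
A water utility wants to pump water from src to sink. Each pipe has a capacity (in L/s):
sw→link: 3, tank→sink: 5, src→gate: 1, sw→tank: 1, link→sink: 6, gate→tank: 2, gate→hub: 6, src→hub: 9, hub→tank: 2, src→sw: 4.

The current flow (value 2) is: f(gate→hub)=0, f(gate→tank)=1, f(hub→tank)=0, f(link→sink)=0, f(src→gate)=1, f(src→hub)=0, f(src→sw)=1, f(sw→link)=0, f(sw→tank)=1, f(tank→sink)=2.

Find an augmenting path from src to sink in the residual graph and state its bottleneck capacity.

src→sw→link→sink, bottleneck 3

Residual along src→sw→link→sink: src→sw: 3, sw→link: 3, link→sink: 6.
Bottleneck = min = 3.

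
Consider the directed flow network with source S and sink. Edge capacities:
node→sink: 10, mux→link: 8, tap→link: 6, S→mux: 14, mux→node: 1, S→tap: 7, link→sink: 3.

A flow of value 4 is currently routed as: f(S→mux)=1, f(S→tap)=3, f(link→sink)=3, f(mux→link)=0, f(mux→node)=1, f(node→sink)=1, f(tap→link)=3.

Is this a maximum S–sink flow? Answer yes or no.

Residual reachable from S: {S, link, mux, tap}; sink is not reachable.
Saturated cut: mux→node, link→sink with total capacity 4 = current flow value. Flow is maximum.

Yes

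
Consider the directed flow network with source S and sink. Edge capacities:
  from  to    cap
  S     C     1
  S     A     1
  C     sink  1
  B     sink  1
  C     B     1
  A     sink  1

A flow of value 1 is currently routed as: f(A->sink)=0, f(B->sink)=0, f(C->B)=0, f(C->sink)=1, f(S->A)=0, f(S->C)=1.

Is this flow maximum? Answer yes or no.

No

Residual path S->A->sink has bottleneck 1 > 0.
Pushing 1 along it raises the flow to 2, so the given flow is not maximum.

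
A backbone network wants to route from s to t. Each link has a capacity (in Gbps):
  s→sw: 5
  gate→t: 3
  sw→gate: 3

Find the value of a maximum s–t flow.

3

Augment s→sw→gate→t: bottleneck 3. Total 3.
No augmenting path remains in the residual graph.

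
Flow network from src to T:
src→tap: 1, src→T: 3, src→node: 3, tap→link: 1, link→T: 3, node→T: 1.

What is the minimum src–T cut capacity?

5

Max flow = 5 (via 3 augmenting paths).
In the residual at optimum, the set reachable from src is {node, src}.
Cut edges: src→tap (cap 1), src→T (cap 3), node→T (cap 1). Sum = 5.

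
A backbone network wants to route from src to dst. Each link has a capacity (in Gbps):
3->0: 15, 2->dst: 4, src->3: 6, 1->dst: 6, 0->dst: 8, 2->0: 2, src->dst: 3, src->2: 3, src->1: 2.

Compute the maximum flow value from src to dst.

Augment src->dst: bottleneck 3. Total 3.
Augment src->2->dst: bottleneck 3. Total 6.
Augment src->1->dst: bottleneck 2. Total 8.
Augment src->3->0->dst: bottleneck 6. Total 14.
No augmenting path remains in the residual graph.

14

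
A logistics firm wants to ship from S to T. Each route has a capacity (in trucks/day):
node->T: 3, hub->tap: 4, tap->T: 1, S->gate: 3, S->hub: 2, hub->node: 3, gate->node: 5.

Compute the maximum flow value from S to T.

4

Augment S->hub->tap->T: bottleneck 1. Total 1.
Augment S->hub->node->T: bottleneck 1. Total 2.
Augment S->gate->node->T: bottleneck 2. Total 4.
No augmenting path remains in the residual graph.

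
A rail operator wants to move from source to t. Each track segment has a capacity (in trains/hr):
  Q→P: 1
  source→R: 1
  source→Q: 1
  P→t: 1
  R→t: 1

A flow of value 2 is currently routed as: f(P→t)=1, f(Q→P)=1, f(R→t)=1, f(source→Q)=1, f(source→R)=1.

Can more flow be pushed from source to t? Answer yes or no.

No

Residual reachable from source: {source}; t is not reachable.
Saturated cut: source→R, source→Q with total capacity 2 = current flow value. Flow is maximum.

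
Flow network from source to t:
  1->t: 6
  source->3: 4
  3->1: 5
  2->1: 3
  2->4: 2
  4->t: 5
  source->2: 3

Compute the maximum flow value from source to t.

Augment source->3->1->t: bottleneck 4. Total 4.
Augment source->2->1->t: bottleneck 2. Total 6.
Augment source->2->4->t: bottleneck 1. Total 7.
No augmenting path remains in the residual graph.

7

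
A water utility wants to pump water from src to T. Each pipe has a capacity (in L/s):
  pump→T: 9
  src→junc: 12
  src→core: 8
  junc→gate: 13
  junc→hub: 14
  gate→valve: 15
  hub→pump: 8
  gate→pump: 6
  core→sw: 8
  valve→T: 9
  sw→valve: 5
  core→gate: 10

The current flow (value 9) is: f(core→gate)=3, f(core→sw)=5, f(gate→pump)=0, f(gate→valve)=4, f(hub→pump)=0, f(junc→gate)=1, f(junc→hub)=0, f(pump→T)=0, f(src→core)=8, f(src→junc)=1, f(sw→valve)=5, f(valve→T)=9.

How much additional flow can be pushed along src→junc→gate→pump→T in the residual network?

6

Residual capacities along the path: src→junc: 11, junc→gate: 12, gate→pump: 6, pump→T: 9.
Minimum is 6.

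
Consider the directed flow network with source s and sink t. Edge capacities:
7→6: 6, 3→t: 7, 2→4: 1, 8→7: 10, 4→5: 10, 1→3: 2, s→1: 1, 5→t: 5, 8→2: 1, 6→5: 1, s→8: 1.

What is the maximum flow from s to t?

2

Augment s→1→3→t: bottleneck 1. Total 1.
Augment s→8→7→6→5→t: bottleneck 1. Total 2.
No augmenting path remains in the residual graph.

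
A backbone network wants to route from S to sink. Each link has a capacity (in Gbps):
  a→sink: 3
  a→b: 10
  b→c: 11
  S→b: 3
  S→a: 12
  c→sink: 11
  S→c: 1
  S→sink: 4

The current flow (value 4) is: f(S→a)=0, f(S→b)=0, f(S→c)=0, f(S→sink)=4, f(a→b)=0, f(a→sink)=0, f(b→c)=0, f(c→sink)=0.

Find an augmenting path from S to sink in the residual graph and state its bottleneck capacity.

S→a→sink, bottleneck 3

Residual along S→a→sink: S→a: 12, a→sink: 3.
Bottleneck = min = 3.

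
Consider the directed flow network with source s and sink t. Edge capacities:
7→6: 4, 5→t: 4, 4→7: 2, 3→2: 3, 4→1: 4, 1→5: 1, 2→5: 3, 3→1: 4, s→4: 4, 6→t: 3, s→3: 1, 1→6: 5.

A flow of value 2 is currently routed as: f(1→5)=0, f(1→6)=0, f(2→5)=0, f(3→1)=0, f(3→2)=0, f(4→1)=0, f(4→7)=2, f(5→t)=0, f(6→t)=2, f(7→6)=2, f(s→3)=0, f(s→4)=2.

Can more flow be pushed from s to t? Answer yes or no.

Yes

Residual path s→4→1→6→t has bottleneck 1 > 0.
Pushing 1 along it raises the flow to 3, so the given flow is not maximum.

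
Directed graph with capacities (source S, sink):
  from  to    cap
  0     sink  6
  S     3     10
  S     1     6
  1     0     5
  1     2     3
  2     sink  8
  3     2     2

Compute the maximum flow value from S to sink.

Augment S→3→2→sink: bottleneck 2. Total 2.
Augment S→1→2→sink: bottleneck 3. Total 5.
Augment S→1→0→sink: bottleneck 3. Total 8.
No augmenting path remains in the residual graph.

8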